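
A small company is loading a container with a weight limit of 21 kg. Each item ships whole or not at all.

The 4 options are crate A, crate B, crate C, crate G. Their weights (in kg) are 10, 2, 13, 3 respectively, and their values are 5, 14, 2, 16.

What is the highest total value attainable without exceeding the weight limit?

crate B + crate C + crate G: weight 2 + 13 + 3 = 18 ≤ 21, value 14 + 2 + 16 = 32.
crate A + crate B + crate G: weight 10 + 2 + 3 = 15 ≤ 21, value 5 + 14 + 16 = 35.
Best is crate A, crate B, and crate G with total value 35.

35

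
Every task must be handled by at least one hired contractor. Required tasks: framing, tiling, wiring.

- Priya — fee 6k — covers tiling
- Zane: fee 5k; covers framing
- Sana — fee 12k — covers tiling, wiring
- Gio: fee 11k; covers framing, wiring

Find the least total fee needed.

The greedy cost-per-new-task heuristic would pick Zane, Priya, and Gio for 22, but a cheaper cover exists.
Choose Zane and Sana: together they cover framing, tiling, wiring — every task.
Total fee: 5 + 12 = 17.
No cover costs less than 17.

17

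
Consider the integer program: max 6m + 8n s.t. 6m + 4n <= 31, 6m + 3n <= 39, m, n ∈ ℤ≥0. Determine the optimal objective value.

(m,n)=(0,7) is feasible, giving 56.
(m,n)=(1,6) is feasible, giving 54.
(m,n)=(0,6) is feasible, giving 48.
Maximum is 56 at (m,n)=(0,7).

56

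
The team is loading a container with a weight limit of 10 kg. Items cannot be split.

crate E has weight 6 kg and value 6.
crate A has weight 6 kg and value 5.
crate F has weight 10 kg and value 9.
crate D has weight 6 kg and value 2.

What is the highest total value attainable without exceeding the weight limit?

Allowing fractional choices, the relaxed optimum would be about 9.6, but items are indivisible.
crate E: weight 6 ≤ 10, value 6.
crate F: weight 10 ≤ 10, value 9.
Best is crate F with total value 9.

9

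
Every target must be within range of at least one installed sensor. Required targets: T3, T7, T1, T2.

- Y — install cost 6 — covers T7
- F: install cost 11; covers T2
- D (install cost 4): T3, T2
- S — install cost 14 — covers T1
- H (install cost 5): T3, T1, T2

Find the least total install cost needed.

Choose Y and H: together they cover T3, T7, T1, T2 — every target.
Total install cost: 6 + 5 = 11.

11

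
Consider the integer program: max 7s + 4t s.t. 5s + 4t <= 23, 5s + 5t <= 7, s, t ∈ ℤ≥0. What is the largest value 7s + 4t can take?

7

The continuous relaxation peaks at (1.4, 0) with value 9.80; rounding to a feasible lattice point costs some objective.
(s,t)=(1,0) is feasible, giving 7.
(s,t)=(0,1) is feasible, giving 4.
The best lattice point is (1,0), giving 7.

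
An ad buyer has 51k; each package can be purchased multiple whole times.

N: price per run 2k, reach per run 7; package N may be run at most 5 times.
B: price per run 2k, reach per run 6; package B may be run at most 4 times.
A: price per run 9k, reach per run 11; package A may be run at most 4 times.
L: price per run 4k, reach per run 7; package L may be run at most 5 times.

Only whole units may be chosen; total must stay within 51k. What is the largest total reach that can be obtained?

5×N, 3×B, 2×A, and 4×L: price 50 ≤ 51, reach 5·7 + 3·6 + 2·11 + 4·7 = 103.
5×N, 4×B, 1×A, and 5×L: price 47 ≤ 51, reach 5·7 + 4·6 + 1·11 + 5·7 = 105.
Best is 105.

105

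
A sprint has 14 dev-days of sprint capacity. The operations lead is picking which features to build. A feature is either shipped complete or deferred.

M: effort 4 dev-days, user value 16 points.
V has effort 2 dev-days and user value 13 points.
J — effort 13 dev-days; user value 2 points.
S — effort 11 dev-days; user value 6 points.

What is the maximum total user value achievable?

Allowing fractional choices, the relaxed optimum would be about 33.4, but features are indivisible.
M + V: effort 4 + 2 = 6 ≤ 14, user value 16 + 13 = 29.
V + S: effort 2 + 11 = 13 ≤ 14, user value 13 + 6 = 19.
Best is M and V with total user value 29.

29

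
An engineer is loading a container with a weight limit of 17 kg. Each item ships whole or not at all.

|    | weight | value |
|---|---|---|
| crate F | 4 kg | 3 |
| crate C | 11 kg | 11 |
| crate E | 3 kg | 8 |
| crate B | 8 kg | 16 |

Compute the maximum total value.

This is a 0-1 knapsack instance.
Allowing fractional choices, the relaxed optimum would be about 30.0, but items are indivisible.
crate F + crate B: weight 4 + 8 = 12 ≤ 17, value 3 + 16 = 19.
crate E + crate B: weight 3 + 8 = 11 ≤ 17, value 8 + 16 = 24.
crate F + crate E + crate B: weight 4 + 3 + 8 = 15 ≤ 17, value 3 + 8 + 16 = 27.
Best is crate F, crate E, and crate B with total value 27.

27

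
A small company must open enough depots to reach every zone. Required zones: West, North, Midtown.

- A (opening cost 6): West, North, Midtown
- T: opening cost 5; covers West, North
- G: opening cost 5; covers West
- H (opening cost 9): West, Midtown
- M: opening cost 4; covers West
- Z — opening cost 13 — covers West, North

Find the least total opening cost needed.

6

A alone covers West, North, Midtown — every zone.
Total opening cost: 6.
No cover costs less than 6.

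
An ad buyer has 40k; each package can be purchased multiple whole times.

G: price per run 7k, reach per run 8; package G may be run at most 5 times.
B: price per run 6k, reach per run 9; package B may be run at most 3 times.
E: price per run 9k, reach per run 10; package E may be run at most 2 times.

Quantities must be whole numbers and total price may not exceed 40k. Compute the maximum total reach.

4×G and 2×B: price 40 ≤ 40, reach 4·8 + 2·9 = 50.
3×G and 3×B: price 39 ≤ 40, reach 3·8 + 3·9 = 51.
Best is 51.

51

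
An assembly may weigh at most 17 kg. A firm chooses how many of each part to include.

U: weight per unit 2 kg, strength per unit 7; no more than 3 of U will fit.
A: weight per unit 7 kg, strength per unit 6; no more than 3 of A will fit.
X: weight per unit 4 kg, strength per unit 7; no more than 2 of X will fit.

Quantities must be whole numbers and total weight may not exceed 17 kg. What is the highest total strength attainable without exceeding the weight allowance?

This is a bounded integer knapsack.
U has the best ratio (7/2); taking only U gives at most 3×7 = 21 (stopped by the supply cap of 3).
Mixing does better — 3×U and 2×X: weight 14 ≤ 17, strength 3·7 + 2·7 = 35.

35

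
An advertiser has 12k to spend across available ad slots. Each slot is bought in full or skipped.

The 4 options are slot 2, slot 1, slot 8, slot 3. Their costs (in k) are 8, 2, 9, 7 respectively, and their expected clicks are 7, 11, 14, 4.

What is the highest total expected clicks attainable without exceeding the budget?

25

slot 1 + slot 8: cost 2 + 9 = 11 ≤ 12, expected clicks 11 + 14 = 25.
slot 2 + slot 1: cost 8 + 2 = 10 ≤ 12, expected clicks 7 + 11 = 18.
slot 1 + slot 3: cost 2 + 7 = 9 ≤ 12, expected clicks 11 + 4 = 15.
Best is slot 1 and slot 8 with total expected clicks 25.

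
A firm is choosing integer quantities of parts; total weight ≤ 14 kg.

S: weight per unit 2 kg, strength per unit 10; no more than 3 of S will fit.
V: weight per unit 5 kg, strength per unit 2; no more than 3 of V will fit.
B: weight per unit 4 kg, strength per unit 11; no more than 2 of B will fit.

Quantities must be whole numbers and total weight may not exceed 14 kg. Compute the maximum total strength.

2×S and 2×B: weight 12 ≤ 14, strength 2·10 + 2·11 = 42.
3×S and 2×B: weight 14 ≤ 14, strength 3·10 + 2·11 = 52.
Best is 52.

52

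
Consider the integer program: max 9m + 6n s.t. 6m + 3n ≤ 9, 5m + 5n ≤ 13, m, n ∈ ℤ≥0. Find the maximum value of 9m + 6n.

15

Relaxing integrality, the LP optimum is 16.80 at (m,n) = (0.4, 2.2), which is not an integer point.
(m,n)=(1,1): 6·1+3·1=9≤9, 5·1+5·1=10≤13, objective 15.
(m,n)=(0,2): 6·0+3·2=6≤9, 5·0+5·2=10≤13, objective 12.
(m,n)=(1,0): 6·1+3·0=6≤9, 5·1+5·0=5≤13, objective 9.
The best lattice point is (1,1), giving 15.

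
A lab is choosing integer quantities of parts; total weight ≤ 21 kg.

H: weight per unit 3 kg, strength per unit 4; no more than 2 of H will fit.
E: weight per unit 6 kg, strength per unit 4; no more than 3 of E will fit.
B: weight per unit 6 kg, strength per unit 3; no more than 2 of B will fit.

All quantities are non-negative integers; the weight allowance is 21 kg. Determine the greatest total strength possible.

16

This is a bounded integer knapsack.
H has the best ratio (4/3); taking only H gives at most 2×4 = 8 (stopped by the supply cap of 2).
Mixing does better — 1×H and 3×E: weight 21 ≤ 21, strength 1·4 + 3·4 = 16.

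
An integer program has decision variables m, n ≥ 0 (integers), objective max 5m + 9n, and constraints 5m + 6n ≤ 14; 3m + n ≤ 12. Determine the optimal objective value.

18

The continuous relaxation peaks at (0, 2.33) with value 21.00; rounding to a feasible lattice point costs some objective.
(m,n)=(0,2): 5·0+6·2=12≤14, 3·0+1·2=2≤12, objective 18.
(m,n)=(1,1): 5·1+6·1=11≤14, 3·1+1·1=4≤12, objective 14.
(m,n)=(0,1): 5·0+6·1=6≤14, 3·0+1·1=1≤12, objective 9.
Maximum is 18 at (m,n)=(0,2).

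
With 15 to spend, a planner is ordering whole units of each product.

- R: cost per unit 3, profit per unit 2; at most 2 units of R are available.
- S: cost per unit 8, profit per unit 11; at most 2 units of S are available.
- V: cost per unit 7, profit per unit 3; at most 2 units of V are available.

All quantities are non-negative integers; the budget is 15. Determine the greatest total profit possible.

S has the best ratio (11/8); taking only S gives at most 1×11 = 11 (stopped by the cost limit).
Mixing does better — 2×R and 1×S: cost 14 ≤ 15, profit 2·2 + 1·11 = 15.

15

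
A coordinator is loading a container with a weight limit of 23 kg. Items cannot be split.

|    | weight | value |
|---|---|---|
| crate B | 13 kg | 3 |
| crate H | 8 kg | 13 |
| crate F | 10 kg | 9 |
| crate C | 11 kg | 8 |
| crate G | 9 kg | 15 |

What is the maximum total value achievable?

Take crate H and crate G: weight 8 + 9 = 17 ≤ 23, value 13 + 15 = 28.
No other feasible combination does better.

28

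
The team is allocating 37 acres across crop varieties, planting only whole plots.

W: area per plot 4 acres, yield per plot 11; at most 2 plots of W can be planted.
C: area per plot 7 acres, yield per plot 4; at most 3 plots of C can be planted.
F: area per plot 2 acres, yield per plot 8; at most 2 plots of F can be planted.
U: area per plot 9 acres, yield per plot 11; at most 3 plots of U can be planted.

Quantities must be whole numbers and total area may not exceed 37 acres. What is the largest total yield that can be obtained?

2×W, 1×C, 2×F, and 2×U: area 37 ≤ 37, yield 2·11 + 1·4 + 2·8 + 2·11 = 64.
2×W, 1×F, and 3×U: area 37 ≤ 37, yield 2·11 + 1·8 + 3·11 = 63.
Best is 64.

64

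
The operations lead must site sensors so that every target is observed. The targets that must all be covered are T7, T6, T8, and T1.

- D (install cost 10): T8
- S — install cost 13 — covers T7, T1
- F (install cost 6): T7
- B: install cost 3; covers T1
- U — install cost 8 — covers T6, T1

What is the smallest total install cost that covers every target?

The greedy cost-per-new-target heuristic would pick B, F, U, and D for 27, but a cheaper cover exists.
Choose D, F, and U: together they cover T7, T6, T8, T1 — every target.
Total install cost: 10 + 6 + 8 = 24.
No cover costs less than 24.

24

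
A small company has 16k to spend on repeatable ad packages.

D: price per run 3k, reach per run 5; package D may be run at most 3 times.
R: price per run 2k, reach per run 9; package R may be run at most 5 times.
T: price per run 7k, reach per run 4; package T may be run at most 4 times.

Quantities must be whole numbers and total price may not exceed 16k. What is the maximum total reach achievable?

55

This is a bounded integer knapsack.
R has the best ratio (9/2); taking only R gives at most 5×9 = 45 (stopped by the supply cap of 5).
Mixing does better — 2×D and 5×R: price 16 ≤ 16, reach 2·5 + 5·9 = 55.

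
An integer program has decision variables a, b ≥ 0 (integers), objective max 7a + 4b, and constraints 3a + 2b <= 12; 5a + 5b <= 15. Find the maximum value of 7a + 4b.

21

(a,b)=(3,0): 3·3+2·0=9≤12, 5·3+5·0=15≤15, objective 21.
(a,b)=(2,1): 3·2+2·1=8≤12, 5·2+5·1=15≤15, objective 18.
The best lattice point is (3,0), giving 21.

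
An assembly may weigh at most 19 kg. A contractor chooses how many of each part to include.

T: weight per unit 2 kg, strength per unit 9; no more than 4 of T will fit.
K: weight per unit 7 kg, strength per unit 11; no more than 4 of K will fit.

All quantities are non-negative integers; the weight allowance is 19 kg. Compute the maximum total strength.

T has the best ratio (9/2); taking only T gives at most 4×9 = 36 (stopped by the supply cap of 4).
Mixing does better — 4×T and 1×K: weight 15 ≤ 19, strength 4·9 + 1·11 = 47.

47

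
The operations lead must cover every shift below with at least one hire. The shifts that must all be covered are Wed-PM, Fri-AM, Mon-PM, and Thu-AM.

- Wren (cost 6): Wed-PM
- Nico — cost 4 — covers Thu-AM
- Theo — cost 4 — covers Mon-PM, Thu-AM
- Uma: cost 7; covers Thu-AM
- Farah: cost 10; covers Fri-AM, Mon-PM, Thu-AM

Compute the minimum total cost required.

This is a weighted set-cover instance.
The greedy cost-per-new-shift heuristic would pick Theo, Wren, and Farah for 20, but a cheaper cover exists.
Choose Wren and Farah: together they cover Wed-PM, Fri-AM, Mon-PM, Thu-AM — every shift.
Total cost: 6 + 10 = 16.
No cover costs less than 16.

16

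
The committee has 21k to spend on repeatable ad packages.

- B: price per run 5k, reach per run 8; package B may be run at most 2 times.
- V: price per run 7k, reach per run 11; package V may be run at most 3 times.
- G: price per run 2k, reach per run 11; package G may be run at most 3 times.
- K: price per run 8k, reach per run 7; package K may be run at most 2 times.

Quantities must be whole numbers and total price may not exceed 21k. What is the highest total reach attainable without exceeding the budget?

55

2×V and 3×G: price 20 ≤ 21, reach 2·11 + 3·11 = 55.
1×B, 1×V, and 3×G: price 18 ≤ 21, reach 1·8 + 1·11 + 3·11 = 52.
Best is 55.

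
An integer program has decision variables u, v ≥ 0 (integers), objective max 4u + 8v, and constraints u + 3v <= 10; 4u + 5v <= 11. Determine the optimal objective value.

16

(u,v)=(0,2) is feasible, giving 16.
(u,v)=(1,1) is feasible, giving 12.
(u,v)=(0,1) is feasible, giving 8.
No feasible integer point exceeds 16.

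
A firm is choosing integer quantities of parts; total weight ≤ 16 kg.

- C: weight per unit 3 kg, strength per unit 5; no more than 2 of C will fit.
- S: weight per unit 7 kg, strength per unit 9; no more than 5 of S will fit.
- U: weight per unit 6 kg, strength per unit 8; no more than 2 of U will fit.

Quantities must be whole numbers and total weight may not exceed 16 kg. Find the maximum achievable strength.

22

Take 1×C, 1×S, and 1×U: weight 16 ≤ 16, strength 1·5 + 1·9 + 1·8 = 22.
No other integer combination yields more.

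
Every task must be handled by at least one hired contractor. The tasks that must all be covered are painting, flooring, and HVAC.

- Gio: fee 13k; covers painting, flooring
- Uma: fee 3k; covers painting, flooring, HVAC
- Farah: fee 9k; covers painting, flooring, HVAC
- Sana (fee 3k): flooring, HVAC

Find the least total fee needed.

3

Uma alone covers painting, flooring, HVAC — every task.
Total fee: 3.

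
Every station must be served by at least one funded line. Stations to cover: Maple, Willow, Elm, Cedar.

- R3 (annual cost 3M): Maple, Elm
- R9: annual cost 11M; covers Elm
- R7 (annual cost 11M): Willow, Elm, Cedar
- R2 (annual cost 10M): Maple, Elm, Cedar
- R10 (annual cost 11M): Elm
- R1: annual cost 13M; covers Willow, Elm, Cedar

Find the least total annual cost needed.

14

Choose R3 and R7: together they cover Maple, Willow, Elm, Cedar — every station.
Total annual cost: 3 + 11 = 14.
No cover costs less than 14.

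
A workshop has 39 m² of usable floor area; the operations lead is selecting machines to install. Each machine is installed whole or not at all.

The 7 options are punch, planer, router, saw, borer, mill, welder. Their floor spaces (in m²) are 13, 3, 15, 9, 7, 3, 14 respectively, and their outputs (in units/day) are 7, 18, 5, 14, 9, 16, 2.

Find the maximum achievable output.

Allowing fractional choices, the relaxed optimum would be about 65.3, but machines are indivisible.
punch + planer + saw + borer + mill: floor space 13 + 3 + 9 + 7 + 3 = 35 ≤ 39, output 7 + 18 + 14 + 9 + 16 = 64.
planer + router + saw + borer + mill: floor space 3 + 15 + 9 + 7 + 3 = 37 ≤ 39, output 18 + 5 + 14 + 9 + 16 = 62.
planer + saw + borer + mill + welder: floor space 3 + 9 + 7 + 3 + 14 = 36 ≤ 39, output 18 + 14 + 9 + 16 + 2 = 59.
Best is punch, planer, saw, borer, and mill with total output 64.

64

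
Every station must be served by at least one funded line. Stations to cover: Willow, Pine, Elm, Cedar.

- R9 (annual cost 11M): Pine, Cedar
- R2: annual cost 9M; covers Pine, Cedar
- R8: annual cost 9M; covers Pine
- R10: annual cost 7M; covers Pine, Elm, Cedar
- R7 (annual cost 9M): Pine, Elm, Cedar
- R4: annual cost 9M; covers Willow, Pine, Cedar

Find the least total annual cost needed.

16

This is a weighted set-cover instance.
Choose R10 and R4: together they cover Willow, Pine, Elm, Cedar — every station.
Total annual cost: 7 + 9 = 16.
No cover costs less than 16.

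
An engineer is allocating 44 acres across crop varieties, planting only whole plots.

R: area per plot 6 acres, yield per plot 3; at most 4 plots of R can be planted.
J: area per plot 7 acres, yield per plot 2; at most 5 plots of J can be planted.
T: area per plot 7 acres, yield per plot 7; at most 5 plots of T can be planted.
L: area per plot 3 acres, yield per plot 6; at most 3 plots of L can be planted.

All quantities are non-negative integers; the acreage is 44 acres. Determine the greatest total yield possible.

Take 5×T and 3×L: area 44 ≤ 44, yield 5·7 + 3·6 = 53.
L has the best ratio (6/3) and is taken to its limit of 3; remaining capacity is filled optimally with the others.

53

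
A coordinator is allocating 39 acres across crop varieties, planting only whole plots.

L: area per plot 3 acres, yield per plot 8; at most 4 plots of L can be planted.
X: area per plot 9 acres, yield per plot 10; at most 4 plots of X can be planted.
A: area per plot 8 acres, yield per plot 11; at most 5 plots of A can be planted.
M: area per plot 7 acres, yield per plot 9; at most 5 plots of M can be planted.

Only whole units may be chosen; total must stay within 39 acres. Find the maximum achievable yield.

65

This is a bounded integer knapsack.
L has the best ratio (8/3); taking only L gives at most 4×8 = 32 (stopped by the supply cap of 4).
Mixing does better — 4×L and 3×A: area 36 ≤ 39, yield 4·8 + 3·11 = 65.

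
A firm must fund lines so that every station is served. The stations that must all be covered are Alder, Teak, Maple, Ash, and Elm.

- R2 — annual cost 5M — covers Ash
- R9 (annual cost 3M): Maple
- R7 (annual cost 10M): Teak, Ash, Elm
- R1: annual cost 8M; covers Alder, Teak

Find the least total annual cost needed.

21

Choose R9, R7, and R1: together they cover Alder, Teak, Maple, Ash, Elm — every station.
Total annual cost: 3 + 10 + 8 = 21.
No cover costs less than 21.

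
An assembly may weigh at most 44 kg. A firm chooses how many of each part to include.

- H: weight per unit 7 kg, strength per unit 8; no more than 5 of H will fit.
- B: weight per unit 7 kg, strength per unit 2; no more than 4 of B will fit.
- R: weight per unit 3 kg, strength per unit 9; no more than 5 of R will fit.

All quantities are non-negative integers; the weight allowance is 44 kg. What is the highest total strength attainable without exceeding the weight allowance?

R has the best ratio (9/3); taking only R gives at most 5×9 = 45 (stopped by the supply cap of 5).
Mixing does better — 4×H and 5×R: weight 43 ≤ 44, strength 4·8 + 5·9 = 77.

77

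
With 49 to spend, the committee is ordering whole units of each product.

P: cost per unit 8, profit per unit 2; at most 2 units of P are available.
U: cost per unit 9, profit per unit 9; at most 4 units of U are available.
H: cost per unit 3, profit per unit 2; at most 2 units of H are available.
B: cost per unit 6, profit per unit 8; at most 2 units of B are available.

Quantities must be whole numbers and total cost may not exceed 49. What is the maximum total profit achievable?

4×U, 2×H, and 1×B: cost 48 ≤ 49, profit 4·9 + 2·2 + 1·8 = 48.
4×U and 2×B: cost 48 ≤ 49, profit 4·9 + 2·8 = 52.
Best is 52.

52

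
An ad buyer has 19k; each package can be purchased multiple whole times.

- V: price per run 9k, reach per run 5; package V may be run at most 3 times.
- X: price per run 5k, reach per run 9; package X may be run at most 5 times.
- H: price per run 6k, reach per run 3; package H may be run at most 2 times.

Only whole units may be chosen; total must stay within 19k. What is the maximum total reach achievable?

3×X: price 15 ≤ 19, reach 3·9 = 27.
1×V and 2×X: price 19 ≤ 19, reach 1·5 + 2·9 = 23.
Best is 27.

27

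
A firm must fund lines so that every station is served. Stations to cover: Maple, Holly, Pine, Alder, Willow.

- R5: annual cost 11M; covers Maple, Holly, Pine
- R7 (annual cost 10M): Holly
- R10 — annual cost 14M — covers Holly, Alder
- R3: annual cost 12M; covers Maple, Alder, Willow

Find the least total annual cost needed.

23

Choose R5 and R3: together they cover Maple, Holly, Pine, Alder, Willow — every station.
Total annual cost: 11 + 12 = 23.
No cover costs less than 23.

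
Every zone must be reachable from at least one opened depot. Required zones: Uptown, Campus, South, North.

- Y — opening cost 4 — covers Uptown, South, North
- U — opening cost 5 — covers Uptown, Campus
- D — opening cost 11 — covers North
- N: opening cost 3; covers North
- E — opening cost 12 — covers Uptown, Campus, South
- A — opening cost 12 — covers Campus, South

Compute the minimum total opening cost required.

9

Choose Y and U: together they cover Uptown, Campus, South, North — every zone.
Total opening cost: 4 + 5 = 9.
No cover costs less than 9.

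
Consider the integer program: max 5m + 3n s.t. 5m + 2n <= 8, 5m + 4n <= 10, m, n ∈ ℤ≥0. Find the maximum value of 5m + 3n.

8

Relaxing integrality, the LP optimum is 9.00 at (m,n) = (1.2, 1), which is not an integer point.
(m,n)=(1,1) is feasible, giving 8.
(m,n)=(0,2) is feasible, giving 6.
(m,n)=(1,0) is feasible, giving 5.
The best lattice point is (1,1), giving 8.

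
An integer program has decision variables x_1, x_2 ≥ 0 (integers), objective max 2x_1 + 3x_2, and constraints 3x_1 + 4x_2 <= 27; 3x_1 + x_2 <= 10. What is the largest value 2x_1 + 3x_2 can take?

20

The continuous relaxation peaks at (0, 6.75) with value 20.25; rounding to a feasible lattice point costs some objective.
(x_1,x_2)=(1,6): 3·1+4·6=27≤27, 3·1+1·6=9≤10, objective 20.
(x_1,x_2)=(0,6): 3·0+4·6=24≤27, 3·0+1·6=6≤10, objective 18.
(x_1,x_2)=(1,5): 3·1+4·5=23≤27, 3·1+1·5=8≤10, objective 17.
(x_1,x_2)=(0,5): 3·0+4·5=20≤27, 3·0+1·5=5≤10, objective 15.
The best lattice point is (1,6), giving 20.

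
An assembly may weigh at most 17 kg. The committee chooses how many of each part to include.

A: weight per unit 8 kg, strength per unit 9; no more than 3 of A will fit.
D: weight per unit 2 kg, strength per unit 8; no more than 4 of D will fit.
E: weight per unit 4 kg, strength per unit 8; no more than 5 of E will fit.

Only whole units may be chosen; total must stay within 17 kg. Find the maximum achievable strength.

48

This is a bounded integer knapsack.
D has the best ratio (8/2); taking only D gives at most 4×8 = 32 (stopped by the supply cap of 4).
Mixing does better — 4×D and 2×E: weight 16 ≤ 17, strength 4·8 + 2·8 = 48.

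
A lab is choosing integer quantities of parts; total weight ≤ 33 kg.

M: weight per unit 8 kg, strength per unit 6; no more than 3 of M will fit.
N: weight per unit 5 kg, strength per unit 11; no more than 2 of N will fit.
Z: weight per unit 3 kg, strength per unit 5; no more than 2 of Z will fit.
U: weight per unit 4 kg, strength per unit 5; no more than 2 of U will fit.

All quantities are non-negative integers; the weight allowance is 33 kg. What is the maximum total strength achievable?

48

This is a bounded integer knapsack.
Take 1×M, 2×N, 2×Z, and 2×U: weight 32 ≤ 33, strength 1·6 + 2·11 + 2·5 + 2·5 = 48.
N has the best ratio (11/5) and is taken to its limit of 2; remaining capacity is filled optimally with the others.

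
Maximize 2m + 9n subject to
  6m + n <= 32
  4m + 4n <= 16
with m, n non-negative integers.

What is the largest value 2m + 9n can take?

36

(m,n)=(0,4): 6·0+1·4=4≤32, 4·0+4·4=16≤16, objective 36.
(m,n)=(1,3): 6·1+1·3=9≤32, 4·1+4·3=16≤16, objective 29.
(m,n)=(0,3): 6·0+1·3=3≤32, 4·0+4·3=12≤16, objective 27.
Maximum is 36 at (m,n)=(0,4).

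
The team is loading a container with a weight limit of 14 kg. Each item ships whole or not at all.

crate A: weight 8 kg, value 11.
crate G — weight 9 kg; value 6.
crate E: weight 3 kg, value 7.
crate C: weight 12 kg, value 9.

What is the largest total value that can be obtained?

Allowing fractional choices, the relaxed optimum would be about 20.2, but items are indivisible.
crate G + crate E: weight 9 + 3 = 12 ≤ 14, value 6 + 7 = 13.
crate A + crate E: weight 8 + 3 = 11 ≤ 14, value 11 + 7 = 18.
Best is crate A and crate E with total value 18.

18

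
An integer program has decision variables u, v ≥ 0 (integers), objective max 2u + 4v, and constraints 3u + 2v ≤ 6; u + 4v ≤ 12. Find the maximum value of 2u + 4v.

12

(u,v)=(0,3): 3·0+2·3=6≤6, 1·0+4·3=12≤12, objective 12.
(u,v)=(0,2): 3·0+2·2=4≤6, 1·0+4·2=8≤12, objective 8.
Maximum is 12 at (u,v)=(0,3).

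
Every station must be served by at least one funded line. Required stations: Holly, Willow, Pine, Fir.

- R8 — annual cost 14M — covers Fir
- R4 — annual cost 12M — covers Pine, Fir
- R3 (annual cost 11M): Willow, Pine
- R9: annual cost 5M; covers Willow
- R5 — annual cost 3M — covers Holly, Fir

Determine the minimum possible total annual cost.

Choose R3 and R5: together they cover Holly, Willow, Pine, Fir — every station.
Total annual cost: 11 + 3 = 14.

14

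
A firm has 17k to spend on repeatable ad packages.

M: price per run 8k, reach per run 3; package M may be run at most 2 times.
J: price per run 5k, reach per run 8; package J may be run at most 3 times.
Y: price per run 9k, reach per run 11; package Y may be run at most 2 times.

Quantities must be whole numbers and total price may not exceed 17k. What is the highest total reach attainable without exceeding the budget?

1×J and 1×Y: price 14 ≤ 17, reach 1·8 + 1·11 = 19.
3×J: price 15 ≤ 17, reach 3·8 = 24.
Best is 24.

24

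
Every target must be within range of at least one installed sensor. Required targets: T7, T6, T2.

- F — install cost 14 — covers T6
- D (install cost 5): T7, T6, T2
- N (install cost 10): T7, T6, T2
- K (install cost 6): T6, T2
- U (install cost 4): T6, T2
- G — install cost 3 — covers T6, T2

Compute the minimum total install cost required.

This is an integer covering problem.
The greedy cost-per-new-target heuristic would pick G and D for 8, but a cheaper cover exists.
D alone covers T7, T6, T2 — every target.
Total install cost: 5.
No cover costs less than 5.

5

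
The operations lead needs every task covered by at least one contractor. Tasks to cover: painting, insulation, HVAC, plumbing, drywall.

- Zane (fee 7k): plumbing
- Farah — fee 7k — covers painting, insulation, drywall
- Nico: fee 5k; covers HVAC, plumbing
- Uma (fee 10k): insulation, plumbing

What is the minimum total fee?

Choose Farah and Nico: together they cover painting, insulation, HVAC, plumbing, drywall — every task.
Total fee: 7 + 5 = 12.
No cover costs less than 12.

12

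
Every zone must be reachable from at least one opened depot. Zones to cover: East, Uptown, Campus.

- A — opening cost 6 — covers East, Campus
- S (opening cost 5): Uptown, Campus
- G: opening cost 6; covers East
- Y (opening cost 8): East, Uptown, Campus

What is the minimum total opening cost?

The greedy cost-per-new-zone heuristic would pick S and A for 11, but a cheaper cover exists.
Y alone covers East, Uptown, Campus — every zone.
Total opening cost: 8.
No cover costs less than 8.

8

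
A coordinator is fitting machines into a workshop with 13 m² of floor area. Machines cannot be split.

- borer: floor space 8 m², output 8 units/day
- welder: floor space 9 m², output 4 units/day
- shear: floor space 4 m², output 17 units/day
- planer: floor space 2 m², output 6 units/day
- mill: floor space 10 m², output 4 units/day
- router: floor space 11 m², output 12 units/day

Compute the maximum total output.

25

This is a 0-1 knapsack instance.
Allowing fractional choices, the relaxed optimum would be about 30.6, but machines are indivisible.
borer + shear: floor space 8 + 4 = 12 ≤ 13, output 8 + 17 = 25.
welder + shear: floor space 9 + 4 = 13 ≤ 13, output 4 + 17 = 21.
shear + planer: floor space 4 + 2 = 6 ≤ 13, output 17 + 6 = 23.
Best is borer and shear with total output 25.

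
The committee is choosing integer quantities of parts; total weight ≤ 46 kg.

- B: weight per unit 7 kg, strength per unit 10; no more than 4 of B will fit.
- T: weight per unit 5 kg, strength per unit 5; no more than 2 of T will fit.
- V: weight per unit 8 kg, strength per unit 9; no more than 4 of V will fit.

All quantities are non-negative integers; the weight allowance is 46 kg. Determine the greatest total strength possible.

B has the best ratio (10/7); taking only B gives at most 4×10 = 40 (stopped by the supply cap of 4).
Mixing does better — 4×B, 2×T, and 1×V: weight 46 ≤ 46, strength 4·10 + 2·5 + 1·9 = 59.

59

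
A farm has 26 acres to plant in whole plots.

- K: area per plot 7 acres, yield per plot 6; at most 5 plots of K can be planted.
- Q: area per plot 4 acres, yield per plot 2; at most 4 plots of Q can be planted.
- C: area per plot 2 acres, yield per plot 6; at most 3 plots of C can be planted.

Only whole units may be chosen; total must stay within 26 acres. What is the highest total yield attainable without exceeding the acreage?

32

This is a bounded integer knapsack.
2×K, 1×Q, and 3×C: area 24 ≤ 26, yield 2·6 + 1·2 + 3·6 = 32.
1×K, 3×Q, and 3×C: area 25 ≤ 26, yield 1·6 + 3·2 + 3·6 = 30.
Best is 32.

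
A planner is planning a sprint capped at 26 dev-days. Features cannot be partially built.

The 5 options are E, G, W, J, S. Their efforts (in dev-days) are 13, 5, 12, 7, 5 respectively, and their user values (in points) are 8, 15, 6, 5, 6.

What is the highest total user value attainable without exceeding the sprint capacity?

29

This is a 0-1 knapsack instance.
Allowing fractional choices, the relaxed optimum would be about 31.5, but features are indivisible.
E + G + S: effort 13 + 5 + 5 = 23 ≤ 26, user value 8 + 15 + 6 = 29.
E + G + J: effort 13 + 5 + 7 = 25 ≤ 26, user value 8 + 15 + 5 = 28.
G + W + S: effort 5 + 12 + 5 = 22 ≤ 26, user value 15 + 6 + 6 = 27.
Best is E, G, and S with total user value 29.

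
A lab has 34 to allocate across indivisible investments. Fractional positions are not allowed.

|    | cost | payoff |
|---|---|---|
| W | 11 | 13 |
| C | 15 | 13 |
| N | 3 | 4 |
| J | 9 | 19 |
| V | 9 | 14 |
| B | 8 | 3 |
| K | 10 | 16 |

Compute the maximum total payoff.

Treat it as a binary knapsack problem.
Allowing fractional choices, the relaxed optimum would be about 56.5, but investments are indivisible.
W + N + J + K: cost 11 + 3 + 9 + 10 = 33 ≤ 34, payoff 13 + 4 + 19 + 16 = 52.
W + N + J + V: cost 11 + 3 + 9 + 9 = 32 ≤ 34, payoff 13 + 4 + 19 + 14 = 50.
N + J + V + K: cost 3 + 9 + 9 + 10 = 31 ≤ 34, payoff 4 + 19 + 14 + 16 = 53.
Best is N, J, V, and K with total payoff 53.

53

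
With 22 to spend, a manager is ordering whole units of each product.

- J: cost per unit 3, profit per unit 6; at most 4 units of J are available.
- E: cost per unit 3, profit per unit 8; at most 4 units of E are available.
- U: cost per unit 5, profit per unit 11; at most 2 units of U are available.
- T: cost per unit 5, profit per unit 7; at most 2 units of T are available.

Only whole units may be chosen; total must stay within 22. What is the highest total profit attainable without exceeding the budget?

54

4×E and 2×U: cost 22 ≤ 22, profit 4·8 + 2·11 = 54.
1×J, 3×E, and 2×U: cost 22 ≤ 22, profit 1·6 + 3·8 + 2·11 = 52.
Best is 54.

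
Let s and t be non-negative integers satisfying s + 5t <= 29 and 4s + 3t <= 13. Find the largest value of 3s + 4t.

16

Relaxing integrality, the LP optimum is 17.33 at (s,t) = (0, 4.33), which is not an integer point.
(s,t)=(0,4): 1·0+5·4=20≤29, 4·0+3·4=12≤13, objective 16.
(s,t)=(1,3): 1·1+5·3=16≤29, 4·1+3·3=13≤13, objective 15.
(s,t)=(0,3): 1·0+5·3=15≤29, 4·0+3·3=9≤13, objective 12.
The best lattice point is (0,4), giving 16.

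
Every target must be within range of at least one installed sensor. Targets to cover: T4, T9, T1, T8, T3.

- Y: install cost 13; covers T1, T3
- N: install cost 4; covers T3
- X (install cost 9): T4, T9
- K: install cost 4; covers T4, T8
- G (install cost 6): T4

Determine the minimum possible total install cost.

26

This is a weighted set-cover instance.
The greedy cost-per-new-target heuristic would pick K, N, X, and Y for 30, but a cheaper cover exists.
Choose Y, X, and K: together they cover T4, T9, T1, T8, T3 — every target.
Total install cost: 13 + 9 + 4 = 26.
No cover costs less than 26.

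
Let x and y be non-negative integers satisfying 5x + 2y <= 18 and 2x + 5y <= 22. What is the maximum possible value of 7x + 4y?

Relaxing integrality, the LP optimum is 29.43 at (x,y) = (2.19, 3.52), which is not an integer point.
(x,y)=(2,3): 5·2+2·3=16≤18, 2·2+5·3=19≤22, objective 26.
(x,y)=(1,4): 5·1+2·4=13≤18, 2·1+5·4=22≤22, objective 23.
(x,y)=(2,2): 5·2+2·2=14≤18, 2·2+5·2=14≤22, objective 22.
(x,y)=(1,3): 5·1+2·3=11≤18, 2·1+5·3=17≤22, objective 19.
No feasible integer point exceeds 26.

26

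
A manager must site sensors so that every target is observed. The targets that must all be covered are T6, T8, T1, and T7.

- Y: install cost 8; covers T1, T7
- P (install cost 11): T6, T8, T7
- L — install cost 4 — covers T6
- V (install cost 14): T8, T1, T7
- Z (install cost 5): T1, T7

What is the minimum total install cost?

The greedy cost-per-new-target heuristic would pick Z, L, and P for 20, but a cheaper cover exists.
Choose P and Z: together they cover T6, T8, T1, T7 — every target.
Total install cost: 11 + 5 = 16.
No cover costs less than 16.

16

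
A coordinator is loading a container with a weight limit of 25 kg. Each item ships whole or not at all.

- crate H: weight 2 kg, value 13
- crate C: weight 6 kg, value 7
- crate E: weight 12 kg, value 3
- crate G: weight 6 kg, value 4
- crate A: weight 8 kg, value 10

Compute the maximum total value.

34

Allowing fractional choices, the relaxed optimum would be about 34.8, but items are indivisible.
crate H + crate C + crate A: weight 2 + 6 + 8 = 16 ≤ 25, value 13 + 7 + 10 = 30.
crate H + crate C + crate G + crate A: weight 2 + 6 + 6 + 8 = 22 ≤ 25, value 13 + 7 + 4 + 10 = 34.
Best is crate H, crate C, crate G, and crate A with total value 34.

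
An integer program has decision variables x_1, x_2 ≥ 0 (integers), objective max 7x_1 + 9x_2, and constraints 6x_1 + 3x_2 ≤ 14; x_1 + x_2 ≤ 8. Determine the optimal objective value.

36

The continuous relaxation peaks at (0, 4.67) with value 42.00; rounding to a feasible lattice point costs some objective.
(x_1,x_2)=(0,4): 6·0+3·4=12≤14, 1·0+1·4=4≤8, objective 36.
(x_1,x_2)=(0,3): 6·0+3·3=9≤14, 1·0+1·3=3≤8, objective 27.
The best lattice point is (0,4), giving 36.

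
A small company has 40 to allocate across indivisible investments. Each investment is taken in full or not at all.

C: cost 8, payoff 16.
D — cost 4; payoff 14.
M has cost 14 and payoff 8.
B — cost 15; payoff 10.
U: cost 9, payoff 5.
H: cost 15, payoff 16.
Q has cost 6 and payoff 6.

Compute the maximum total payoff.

This is an integer program with binary decision variables.
Take C, D, H, and Q: cost 8 + 4 + 15 + 6 = 33 ≤ 40, payoff 16 + 14 + 16 + 6 = 52.
No other feasible combination does better.

52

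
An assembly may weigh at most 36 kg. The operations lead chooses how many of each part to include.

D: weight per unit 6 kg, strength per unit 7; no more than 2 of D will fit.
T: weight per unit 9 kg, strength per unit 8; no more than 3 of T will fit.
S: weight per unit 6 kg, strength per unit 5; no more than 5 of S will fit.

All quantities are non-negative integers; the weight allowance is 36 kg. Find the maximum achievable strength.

35

D has the best ratio (7/6); taking only D gives at most 2×7 = 14 (stopped by the supply cap of 2).
Mixing does better — 2×D, 2×T, and 1×S: weight 36 ≤ 36, strength 2·7 + 2·8 + 1·5 = 35.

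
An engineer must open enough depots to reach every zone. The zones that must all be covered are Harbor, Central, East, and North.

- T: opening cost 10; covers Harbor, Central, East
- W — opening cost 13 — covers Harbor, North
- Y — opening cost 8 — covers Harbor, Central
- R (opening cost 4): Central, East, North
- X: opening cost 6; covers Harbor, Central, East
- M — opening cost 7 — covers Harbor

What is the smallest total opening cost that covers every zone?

10

Choose R and X: together they cover Harbor, Central, East, North — every zone.
Total opening cost: 4 + 6 = 10.
No cover costs less than 10.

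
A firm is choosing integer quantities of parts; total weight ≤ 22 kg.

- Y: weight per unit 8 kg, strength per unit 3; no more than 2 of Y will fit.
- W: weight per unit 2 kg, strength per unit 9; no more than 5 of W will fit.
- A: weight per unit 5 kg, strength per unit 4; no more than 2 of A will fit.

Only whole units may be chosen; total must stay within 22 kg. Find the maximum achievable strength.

53

This is a bounded integer knapsack.
Take 5×W and 2×A: weight 20 ≤ 22, strength 5·9 + 2·4 = 53.
W has the best ratio (9/2) and is taken to its limit of 5; remaining capacity is filled optimally with the others.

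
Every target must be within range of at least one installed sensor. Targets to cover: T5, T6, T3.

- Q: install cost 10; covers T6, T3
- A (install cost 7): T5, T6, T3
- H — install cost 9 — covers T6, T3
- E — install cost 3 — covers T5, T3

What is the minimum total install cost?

This is a weighted set-cover instance.
The greedy cost-per-new-target heuristic would pick E and A for 10, but a cheaper cover exists.
A alone covers T5, T6, T3 — every target.
Total install cost: 7.
No cover costs less than 7.

7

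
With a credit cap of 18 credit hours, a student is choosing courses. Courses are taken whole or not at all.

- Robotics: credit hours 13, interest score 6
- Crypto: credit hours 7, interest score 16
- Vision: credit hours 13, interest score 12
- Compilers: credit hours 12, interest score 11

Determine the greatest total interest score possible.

16

Allowing fractional choices, the relaxed optimum would be about 26.2, but courses are indivisible.
Compilers: credit hours 12 ≤ 18, interest score 11.
Crypto: credit hours 7 ≤ 18, interest score 16.
Vision: credit hours 13 ≤ 18, interest score 12.
Best is Crypto with total interest score 16.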